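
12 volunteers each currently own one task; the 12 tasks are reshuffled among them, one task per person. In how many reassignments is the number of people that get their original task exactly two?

88107426

Pick the 2 fixed positions: C(12,2) = 66 ways.
The other 10 form a derangement: !10 = 1334961.
Total: 66 × 1334961 = 88107426.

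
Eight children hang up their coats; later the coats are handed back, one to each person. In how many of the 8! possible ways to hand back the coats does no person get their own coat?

!8 is the nearest integer to 8!/e.
8! = 40320, and 40320/e ≈ 14832.90, so !8 = 14833.

14833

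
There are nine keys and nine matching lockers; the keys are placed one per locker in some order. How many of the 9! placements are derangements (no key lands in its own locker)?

133496

Use !n = (n-1)(!(n-1) + !(n-2)).
!9 = 8·(14833 + 1854) = 8·16687 = 133496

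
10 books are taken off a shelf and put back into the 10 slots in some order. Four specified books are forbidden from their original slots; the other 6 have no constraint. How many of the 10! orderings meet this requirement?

2399760

Inclusion-exclusion on the 4 forbidden self-matches:
Σ_{j=0}^{4} (-1)^j C(4,j)(10-j)!
= C(4,0)·10! - C(4,1)·9! + C(4,2)·8! - C(4,3)·7! + C(4,4)·6!
= 3628800 - 1451520 + 241920 - 20160 + 720
= 2399760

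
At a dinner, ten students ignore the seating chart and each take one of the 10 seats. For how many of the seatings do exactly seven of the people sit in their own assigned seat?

240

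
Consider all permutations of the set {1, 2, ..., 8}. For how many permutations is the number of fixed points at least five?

141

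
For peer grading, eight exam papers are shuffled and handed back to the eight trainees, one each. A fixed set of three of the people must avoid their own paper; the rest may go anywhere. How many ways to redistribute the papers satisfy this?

Let A_j be the event that the j-th constrained one is fixed. By inclusion-exclusion over the 3 events:
Σ_{j=0}^{3} (-1)^j C(3,j)(8-j)!
= C(3,0)·8! - C(3,1)·7! + C(3,2)·6! - C(3,3)·5!
= 40320 - 15120 + 2160 - 120
= 27240

27240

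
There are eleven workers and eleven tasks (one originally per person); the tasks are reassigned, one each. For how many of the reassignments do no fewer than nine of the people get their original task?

56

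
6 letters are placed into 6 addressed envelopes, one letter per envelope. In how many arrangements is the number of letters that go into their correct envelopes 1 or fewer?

529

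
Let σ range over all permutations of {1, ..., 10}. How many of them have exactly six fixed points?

1890

Choose which 6 of the 10 are fixed: C(10,6) = 210.
The remaining 4 must be deranged: !4 = 9.
Total: 210 × 9 = 1890.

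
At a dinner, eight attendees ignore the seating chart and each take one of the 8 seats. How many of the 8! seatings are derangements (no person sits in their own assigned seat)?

Use !n = n·!(n-1) + (-1)^n.
!8 = 8·1854 + 1 = 14833

14833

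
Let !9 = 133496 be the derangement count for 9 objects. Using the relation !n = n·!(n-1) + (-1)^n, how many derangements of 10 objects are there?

!10 = 10·133496 + 1 = 1334961.

1334961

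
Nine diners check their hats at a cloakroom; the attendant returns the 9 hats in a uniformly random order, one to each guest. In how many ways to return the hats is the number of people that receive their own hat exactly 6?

Pick the 6 fixed positions: C(9,6) = 84 ways.
The remaining 3 must be deranged: !3 = 2.
Total: 84 × 2 = 168.

168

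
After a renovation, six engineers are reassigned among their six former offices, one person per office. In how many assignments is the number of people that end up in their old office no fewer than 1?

455

# with exactly i fixed is C(6,i)·!(6-i); sum over i=1..6:
  i=1: C(6,1)·!5 = 6·44 = 264
  i=2: C(6,2)·!4 = 15·9 = 135
  i=3: C(6,3)·!3 = 20·2 = 40
  i=4: C(6,4)·!2 = 15·1 = 15
  i=5: C(6,5)·!1 = 6·0 = 0
  i=6: C(6,6)·!0 = 1·1 = 1
Total = 455.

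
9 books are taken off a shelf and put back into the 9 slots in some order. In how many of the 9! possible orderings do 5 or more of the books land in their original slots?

1339

# with exactly i fixed is C(9,i)·!(9-i); sum over i=5..9:
  i=5: C(9,5)·!4 = 126·9 = 1134
  i=6: C(9,6)·!3 = 84·2 = 168
  i=7: C(9,7)·!2 = 36·1 = 36
  i=8: C(9,8)·!1 = 9·0 = 0
  i=9: C(9,9)·!0 = 1·1 = 1
Total = 1339.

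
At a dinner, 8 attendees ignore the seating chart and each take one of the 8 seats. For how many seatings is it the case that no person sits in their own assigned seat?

!8 = 8! · Σ_{k=0}^{8} (-1)^k/k!
= 8! - 8!/1! + 8!/2! - 8!/3! + 8!/4! - 8!/5! + 8!/6! - 8!/7! + 8!/8!
= 40320 - 40320 + 20160 - 6720 + 1680 - 336 + 56 - 8 + 1
= 14833

14833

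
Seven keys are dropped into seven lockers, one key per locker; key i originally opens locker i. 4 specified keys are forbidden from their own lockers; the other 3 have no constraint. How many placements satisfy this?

Inclusion-exclusion on the 4 forbidden self-matches:
Σ_{j=0}^{4} (-1)^j C(4,j)(7-j)!
= C(4,0)·7! - C(4,1)·6! + C(4,2)·5! - C(4,3)·4! + C(4,4)·3!
= 5040 - 2880 + 720 - 96 + 6
= 2790

2790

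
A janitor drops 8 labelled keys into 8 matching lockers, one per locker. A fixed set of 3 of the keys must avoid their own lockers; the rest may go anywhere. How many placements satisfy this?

27240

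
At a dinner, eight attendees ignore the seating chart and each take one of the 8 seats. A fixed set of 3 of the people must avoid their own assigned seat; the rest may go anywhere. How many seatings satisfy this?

27240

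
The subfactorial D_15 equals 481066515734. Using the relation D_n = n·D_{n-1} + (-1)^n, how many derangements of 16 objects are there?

D_16 = 16·481066515734 + 1 = 7697064251745.

7697064251745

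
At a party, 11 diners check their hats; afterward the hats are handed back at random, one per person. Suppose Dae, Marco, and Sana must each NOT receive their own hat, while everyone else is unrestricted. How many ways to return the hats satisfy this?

30078720

Inclusion-exclusion on the 3 forbidden self-matches:
Σ_{j=0}^{3} (-1)^j C(3,j)(11-j)!
= C(3,0)·11! - C(3,1)·10! + C(3,2)·9! - C(3,3)·8!
= 39916800 - 10886400 + 1088640 - 40320
= 30078720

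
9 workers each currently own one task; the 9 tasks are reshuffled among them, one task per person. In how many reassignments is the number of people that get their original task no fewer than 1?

Sum C(9,i)·!(9-i) for i = 1..9:
  i=1: C(9,1)·!8 = 9·14833 = 133497
  i=2: C(9,2)·!7 = 36·1854 = 66744
  i=3: C(9,3)·!6 = 84·265 = 22260
  i=4: C(9,4)·!5 = 126·44 = 5544
  i=5: C(9,5)·!4 = 126·9 = 1134
  i=6: C(9,6)·!3 = 84·2 = 168
  i=7: C(9,7)·!2 = 36·1 = 36
  i=8: C(9,8)·!1 = 9·0 = 0
  i=9: C(9,9)·!0 = 1·1 = 1
Total = 229384.

229384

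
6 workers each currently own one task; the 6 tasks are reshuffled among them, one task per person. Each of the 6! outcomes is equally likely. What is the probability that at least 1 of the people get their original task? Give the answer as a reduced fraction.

91/144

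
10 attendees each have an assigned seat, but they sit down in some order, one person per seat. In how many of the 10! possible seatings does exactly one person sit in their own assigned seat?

1334960

Choose which one of the 10 is fixed: C(10,1) = 10.
The other 9 form a derangement: !9 = 133496.
Total: 10 × 133496 = 1334960.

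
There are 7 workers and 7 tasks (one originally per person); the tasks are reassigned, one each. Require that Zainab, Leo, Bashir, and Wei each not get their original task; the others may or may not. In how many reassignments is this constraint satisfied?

2790

Let A_j be the event that the j-th constrained one is fixed. By inclusion-exclusion over the 4 events:
Σ_{j=0}^{4} (-1)^j C(4,j)(7-j)!
= C(4,0)·7! - C(4,1)·6! + C(4,2)·5! - C(4,3)·4! + C(4,4)·3!
= 5040 - 2880 + 720 - 96 + 6
= 2790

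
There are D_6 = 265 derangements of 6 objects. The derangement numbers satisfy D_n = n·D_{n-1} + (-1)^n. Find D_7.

1854

D_7 = 7·265 - 1 = 1854.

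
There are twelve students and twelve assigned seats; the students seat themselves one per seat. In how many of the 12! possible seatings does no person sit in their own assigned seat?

176214841

The number of derangements of 12 is !12 = Σ_{k=0}^{12} (-1)^k·12!/k!
= 12! - 12!/1! + 12!/2! - 12!/3! + 12!/4! - 12!/5! + 12!/6! - 12!/7! + 12!/8! - 12!/9! + 12!/10! - 12!/11! + 12!/12!
= 479001600 - 479001600 + 239500800 - 79833600 + 19958400 - 3991680 + 665280 - 95040 + 11880 - 1320 + 132 - 12 + 1
= 176214841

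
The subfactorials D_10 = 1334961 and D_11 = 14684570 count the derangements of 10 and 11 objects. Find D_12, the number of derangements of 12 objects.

D_12 = (12-1)·(D_11 + D_10) = 11·(14684570 + 1334961) = 11·16019531 = 176214841.

176214841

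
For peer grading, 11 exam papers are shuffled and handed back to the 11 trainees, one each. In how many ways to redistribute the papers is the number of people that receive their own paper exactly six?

Pick the 6 fixed positions: C(11,6) = 462 ways.
The remaining 5 must be deranged: !5 = 44.
Total: 462 × 44 = 20328.

20328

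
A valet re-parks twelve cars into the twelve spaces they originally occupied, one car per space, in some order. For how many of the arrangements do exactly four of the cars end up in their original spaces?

7342335

Choose which 4 of the 12 are fixed: C(12,4) = 495.
The other 8 form a derangement: !8 = 14833.
Total: 495 × 14833 = 7342335.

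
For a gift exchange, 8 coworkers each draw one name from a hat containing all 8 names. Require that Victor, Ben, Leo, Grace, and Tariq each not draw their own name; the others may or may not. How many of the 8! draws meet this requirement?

Let A_j be the event that the j-th constrained one is fixed. By inclusion-exclusion over the 5 events:
Σ_{j=0}^{5} (-1)^j C(5,j)(8-j)!
= C(5,0)·8! - C(5,1)·7! + C(5,2)·6! - C(5,3)·5! + C(5,4)·4! - C(5,5)·3!
= 40320 - 25200 + 7200 - 1200 + 120 - 6
= 21234

21234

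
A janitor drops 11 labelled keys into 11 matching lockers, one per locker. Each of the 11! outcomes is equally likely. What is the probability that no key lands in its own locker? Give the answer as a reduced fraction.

Favorable outcomes: !11 = 14684570.
Total outcomes: 11! = 39916800.
Probability = 14684570/39916800 = 1468457/3991680.

1468457/3991680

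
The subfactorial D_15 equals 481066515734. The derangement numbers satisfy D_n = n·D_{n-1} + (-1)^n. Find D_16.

D_16 = 16·481066515734 + 1 = 7697064251745.

7697064251745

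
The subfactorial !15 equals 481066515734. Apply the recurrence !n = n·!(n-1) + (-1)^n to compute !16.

7697064251745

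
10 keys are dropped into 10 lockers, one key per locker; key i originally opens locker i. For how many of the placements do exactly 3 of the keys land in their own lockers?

222480

Pick the 3 fixed positions: C(10,3) = 120 ways.
The remaining 7 must be deranged: !7 = 1854.
Total: 120 × 1854 = 222480.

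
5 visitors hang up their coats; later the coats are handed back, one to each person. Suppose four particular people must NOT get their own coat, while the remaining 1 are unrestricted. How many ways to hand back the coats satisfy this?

Let A_j be the event that the j-th constrained one is fixed. By inclusion-exclusion over the 4 events:
Σ_{j=0}^{4} (-1)^j C(4,j)(5-j)!
= C(4,0)·5! - C(4,1)·4! + C(4,2)·3! - C(4,3)·2! + C(4,4)·1!
= 120 - 96 + 36 - 8 + 1
= 53

53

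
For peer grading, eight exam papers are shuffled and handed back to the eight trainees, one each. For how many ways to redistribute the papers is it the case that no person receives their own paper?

14833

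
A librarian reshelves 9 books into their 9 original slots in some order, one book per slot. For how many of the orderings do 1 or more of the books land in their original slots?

Sum C(9,i)·!(9-i) for i = 1..9:
  i=1: C(9,1)·!8 = 9·14833 = 133497
  i=2: C(9,2)·!7 = 36·1854 = 66744
  i=3: C(9,3)·!6 = 84·265 = 22260
  i=4: C(9,4)·!5 = 126·44 = 5544
  i=5: C(9,5)·!4 = 126·9 = 1134
  i=6: C(9,6)·!3 = 84·2 = 168
  i=7: C(9,7)·!2 = 36·1 = 36
  i=8: C(9,8)·!1 = 9·0 = 0
  i=9: C(9,9)·!0 = 1·1 = 1
Total = 229384.

229384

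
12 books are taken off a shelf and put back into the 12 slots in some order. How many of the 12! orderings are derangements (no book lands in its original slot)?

176214841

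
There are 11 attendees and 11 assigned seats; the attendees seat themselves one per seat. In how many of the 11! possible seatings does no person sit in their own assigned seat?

By inclusion-exclusion, !11 = Σ (-1)^k · 11!/k! for k=0..11
= 11! - 11!/1! + 11!/2! - 11!/3! + 11!/4! - 11!/5! + 11!/6! - 11!/7! + 11!/8! - 11!/9! + 11!/10! - 11!/11!
= 39916800 - 39916800 + 19958400 - 6652800 + 1663200 - 332640 + 55440 - 7920 + 990 - 110 + 11 - 1
= 14684570

14684570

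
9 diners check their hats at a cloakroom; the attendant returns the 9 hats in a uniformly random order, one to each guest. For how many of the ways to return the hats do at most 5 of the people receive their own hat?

362675

# with exactly i fixed is C(9,i)·!(9-i); sum over i=0..5:
  i=0: C(9,0)·!9 = 1·133496 = 133496
  i=1: C(9,1)·!8 = 9·14833 = 133497
  i=2: C(9,2)·!7 = 36·1854 = 66744
  i=3: C(9,3)·!6 = 84·265 = 22260
  i=4: C(9,4)·!5 = 126·44 = 5544
  i=5: C(9,5)·!4 = 126·9 = 1134
Total = 362675.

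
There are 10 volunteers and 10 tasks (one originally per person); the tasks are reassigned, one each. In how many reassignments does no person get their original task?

1334961

!10 is the nearest integer to 10!/e.
10! = 3628800, and 3628800/e ≈ 1334960.92, so !10 = 1334961.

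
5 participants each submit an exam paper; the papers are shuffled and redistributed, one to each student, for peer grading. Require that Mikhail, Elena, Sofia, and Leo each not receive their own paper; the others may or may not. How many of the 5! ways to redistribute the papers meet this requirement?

53

Inclusion-exclusion on the 4 forbidden self-matches:
Σ_{j=0}^{4} (-1)^j C(4,j)(5-j)!
= C(4,0)·5! - C(4,1)·4! + C(4,2)·3! - C(4,3)·2! + C(4,4)·1!
= 120 - 96 + 36 - 8 + 1
= 53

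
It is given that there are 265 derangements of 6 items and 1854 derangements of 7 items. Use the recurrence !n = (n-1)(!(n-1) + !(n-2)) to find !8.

14833

!8 = (8-1)·(!7 + !6) = 7·(1854 + 265) = 7·2119 = 14833.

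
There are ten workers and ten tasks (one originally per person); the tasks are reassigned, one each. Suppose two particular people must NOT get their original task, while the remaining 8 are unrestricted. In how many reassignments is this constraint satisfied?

2943360

Let A_j be the event that the j-th constrained one is fixed. By inclusion-exclusion over the 2 events:
Σ_{j=0}^{2} (-1)^j C(2,j)(10-j)!
= C(2,0)·10! - C(2,1)·9! + C(2,2)·8!
= 3628800 - 725760 + 40320
= 2943360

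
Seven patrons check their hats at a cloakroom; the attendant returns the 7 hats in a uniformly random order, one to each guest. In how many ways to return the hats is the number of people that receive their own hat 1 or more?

Sum C(7,i)·!(7-i) for i = 1..7:
  i=1: C(7,1)·!6 = 7·265 = 1855
  i=2: C(7,2)·!5 = 21·44 = 924
  i=3: C(7,3)·!4 = 35·9 = 315
  i=4: C(7,4)·!3 = 35·2 = 70
  i=5: C(7,5)·!2 = 21·1 = 21
  i=6: C(7,6)·!1 = 7·0 = 0
  i=7: C(7,7)·!0 = 1·1 = 1
Total = 3186.

3186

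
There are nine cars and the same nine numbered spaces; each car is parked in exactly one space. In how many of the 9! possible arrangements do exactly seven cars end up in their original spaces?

36

Pick the 7 fixed positions: C(9,7) = 36 ways.
The remaining 2 must be deranged: !2 = 1.
Total: 36 × 1 = 36.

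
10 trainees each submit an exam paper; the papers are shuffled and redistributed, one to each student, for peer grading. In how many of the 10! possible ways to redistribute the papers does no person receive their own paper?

1334961

The subfactorial !10 = [10!/e] (nearest integer).
10! = 3628800, and 3628800/e ≈ 1334960.92, so !10 = 1334961.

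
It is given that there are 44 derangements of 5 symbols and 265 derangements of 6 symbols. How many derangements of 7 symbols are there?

D_7 = (7-1)·(D_6 + D_5) = 6·(265 + 44) = 6·309 = 1854.

1854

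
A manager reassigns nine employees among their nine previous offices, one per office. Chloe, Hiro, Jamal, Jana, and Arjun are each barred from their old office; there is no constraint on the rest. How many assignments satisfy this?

Let A_j be the event that the j-th constrained one is fixed. By inclusion-exclusion over the 5 events:
Σ_{j=0}^{5} (-1)^j C(5,j)(9-j)!
= C(5,0)·9! - C(5,1)·8! + C(5,2)·7! - C(5,3)·6! + C(5,4)·5! - C(5,5)·4!
= 362880 - 201600 + 50400 - 7200 + 600 - 24
= 205056

205056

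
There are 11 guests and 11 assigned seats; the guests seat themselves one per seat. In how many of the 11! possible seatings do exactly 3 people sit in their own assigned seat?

Choose which 3 of the 11 are fixed: C(11,3) = 165.
The remaining 8 must be deranged: !8 = 14833.
Total: 165 × 14833 = 2447445.

2447445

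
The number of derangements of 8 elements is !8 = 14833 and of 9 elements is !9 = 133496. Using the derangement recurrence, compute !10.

1334961

!10 = (10-1)·(!9 + !8) = 9·(133496 + 14833) = 9·148329 = 1334961.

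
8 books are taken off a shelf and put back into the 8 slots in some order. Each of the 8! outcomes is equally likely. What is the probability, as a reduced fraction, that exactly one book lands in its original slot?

Favorable outcomes: C(8,1)·!7 = 8·1854 = 14832.
Total outcomes: 8! = 40320.
Probability = 14832/40320 = 103/280.

103/280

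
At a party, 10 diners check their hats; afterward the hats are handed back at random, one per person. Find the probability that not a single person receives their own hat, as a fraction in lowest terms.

Favorable outcomes: !10 = 1334961.
Total outcomes: 10! = 3628800.
Probability = 1334961/3628800 = 16481/44800.

16481/44800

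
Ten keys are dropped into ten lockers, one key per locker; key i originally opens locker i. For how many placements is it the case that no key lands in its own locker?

By inclusion-exclusion, !10 = Σ (-1)^k · 10!/k! for k=0..10
= 10! - 10!/1! + 10!/2! - 10!/3! + 10!/4! - 10!/5! + 10!/6! - 10!/7! + 10!/8! - 10!/9! + 10!/10!
= 3628800 - 3628800 + 1814400 - 604800 + 151200 - 30240 + 5040 - 720 + 90 - 10 + 1
= 1334961

1334961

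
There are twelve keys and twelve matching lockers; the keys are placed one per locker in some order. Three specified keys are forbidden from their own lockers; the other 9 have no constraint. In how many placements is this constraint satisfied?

Inclusion-exclusion on the 3 forbidden self-matches:
Σ_{j=0}^{3} (-1)^j C(3,j)(12-j)!
= C(3,0)·12! - C(3,1)·11! + C(3,2)·10! - C(3,3)·9!
= 479001600 - 119750400 + 10886400 - 362880
= 369774720

369774720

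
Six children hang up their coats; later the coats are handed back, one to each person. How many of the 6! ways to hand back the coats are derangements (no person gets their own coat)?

265

By inclusion-exclusion, !6 = Σ (-1)^k · 6!/k! for k=0..6
= 6! - 6!/1! + 6!/2! - 6!/3! + 6!/4! - 6!/5! + 6!/6!
= 720 - 720 + 360 - 120 + 30 - 6 + 1
= 265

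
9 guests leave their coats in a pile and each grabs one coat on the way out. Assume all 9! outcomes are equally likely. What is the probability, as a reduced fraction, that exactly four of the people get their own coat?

Favorable outcomes: C(9,4)·!5 = 126·44 = 5544.
Total outcomes: 9! = 362880.
Probability = 5544/362880 = 11/720.

11/720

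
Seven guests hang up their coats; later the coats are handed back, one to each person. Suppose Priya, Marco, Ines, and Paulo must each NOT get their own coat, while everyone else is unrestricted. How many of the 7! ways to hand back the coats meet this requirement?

Inclusion-exclusion on the 4 forbidden self-matches:
Σ_{j=0}^{4} (-1)^j C(4,j)(7-j)!
= C(4,0)·7! - C(4,1)·6! + C(4,2)·5! - C(4,3)·4! + C(4,4)·3!
= 5040 - 2880 + 720 - 96 + 6
= 2790

2790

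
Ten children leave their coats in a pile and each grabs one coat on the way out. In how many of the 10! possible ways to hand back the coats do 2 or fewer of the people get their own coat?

3337406

Sum C(10,i)·!(10-i) for i = 0..2:
  i=0: C(10,0)·!10 = 1·1334961 = 1334961
  i=1: C(10,1)·!9 = 10·133496 = 1334960
  i=2: C(10,2)·!8 = 45·14833 = 667485
Total = 3337406.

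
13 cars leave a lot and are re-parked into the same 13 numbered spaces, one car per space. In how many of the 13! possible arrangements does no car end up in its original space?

2290792932

!13 is the nearest integer to 13!/e.
13! = 6227020800, and 6227020800/e ≈ 2290792932.07, so !13 = 2290792932.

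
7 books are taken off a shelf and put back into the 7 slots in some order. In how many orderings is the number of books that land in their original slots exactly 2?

Choose which 2 of the 7 are fixed: C(7,2) = 21.
The remaining 5 must be deranged: !5 = 44.
Total: 21 × 44 = 924.

924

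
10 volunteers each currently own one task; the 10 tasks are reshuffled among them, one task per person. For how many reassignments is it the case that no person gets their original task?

1334961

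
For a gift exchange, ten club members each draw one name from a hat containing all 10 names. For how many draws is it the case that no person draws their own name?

1334961

Use !n = (n-1)(!(n-1) + !(n-2)).
!10 = 9·(133496 + 14833) = 9·148329 = 1334961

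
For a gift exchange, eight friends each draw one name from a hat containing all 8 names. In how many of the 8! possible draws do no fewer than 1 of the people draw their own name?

Sum C(8,i)·!(8-i) for i = 1..8:
  i=1: C(8,1)·!7 = 8·1854 = 14832
  i=2: C(8,2)·!6 = 28·265 = 7420
  i=3: C(8,3)·!5 = 56·44 = 2464
  i=4: C(8,4)·!4 = 70·9 = 630
  i=5: C(8,5)·!3 = 56·2 = 112
  i=6: C(8,6)·!2 = 28·1 = 28
  i=7: C(8,7)·!1 = 8·0 = 0
  i=8: C(8,8)·!0 = 1·1 = 1
Total = 25487.

25487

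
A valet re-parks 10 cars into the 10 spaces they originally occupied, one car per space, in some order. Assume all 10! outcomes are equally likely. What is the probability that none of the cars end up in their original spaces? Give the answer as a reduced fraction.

16481/44800

Favorable outcomes: !10 = 1334961.
Total outcomes: 10! = 3628800.
Probability = 1334961/3628800 = 16481/44800.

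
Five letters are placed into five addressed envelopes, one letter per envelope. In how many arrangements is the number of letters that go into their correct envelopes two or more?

31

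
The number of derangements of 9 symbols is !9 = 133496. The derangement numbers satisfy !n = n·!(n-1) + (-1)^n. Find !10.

!10 = 10·133496 + 1 = 1334961.

1334961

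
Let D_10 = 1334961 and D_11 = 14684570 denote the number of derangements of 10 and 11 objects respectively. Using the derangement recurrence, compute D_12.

176214841

D_12 = (12-1)·(D_11 + D_10) = 11·(14684570 + 1334961) = 11·16019531 = 176214841.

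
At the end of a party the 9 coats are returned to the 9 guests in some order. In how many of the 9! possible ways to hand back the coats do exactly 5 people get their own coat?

Choose which 5 of the 9 are fixed: C(9,5) = 126.
The remaining 4 must be deranged: !4 = 9.
Total: 126 × 9 = 1134.

1134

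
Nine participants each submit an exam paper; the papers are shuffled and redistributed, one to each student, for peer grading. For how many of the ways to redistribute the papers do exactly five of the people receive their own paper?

1134

Pick the 5 fixed positions: C(9,5) = 126 ways.
The remaining 4 must be deranged: !4 = 9.
Total: 126 × 9 = 1134.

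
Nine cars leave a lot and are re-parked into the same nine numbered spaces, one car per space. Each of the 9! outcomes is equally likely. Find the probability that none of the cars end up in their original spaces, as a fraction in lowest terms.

16687/45360

Favorable outcomes: !9 = 133496.
Total outcomes: 9! = 362880.
Probability = 133496/362880 = 16687/45360.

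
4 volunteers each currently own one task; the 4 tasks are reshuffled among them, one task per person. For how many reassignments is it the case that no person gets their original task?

!4 is the nearest integer to 4!/e.
4! = 24, and 24/e ≈ 8.83, so !4 = 9.

9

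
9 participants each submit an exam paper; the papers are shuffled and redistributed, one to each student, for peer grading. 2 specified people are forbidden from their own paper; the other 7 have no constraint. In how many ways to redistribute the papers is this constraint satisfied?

Let A_j be the event that the j-th constrained one is fixed. By inclusion-exclusion over the 2 events:
Σ_{j=0}^{2} (-1)^j C(2,j)(9-j)!
= C(2,0)·9! - C(2,1)·8! + C(2,2)·7!
= 362880 - 80640 + 5040
= 287280

287280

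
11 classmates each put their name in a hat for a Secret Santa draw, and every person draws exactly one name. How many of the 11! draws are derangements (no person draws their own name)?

The number of derangements of 11 is !11 = Σ_{k=0}^{11} (-1)^k·11!/k!
= 11! - 11!/1! + 11!/2! - 11!/3! + 11!/4! - 11!/5! + 11!/6! - 11!/7! + 11!/8! - 11!/9! + 11!/10! - 11!/11!
= 39916800 - 39916800 + 19958400 - 6652800 + 1663200 - 332640 + 55440 - 7920 + 990 - 110 + 11 - 1
= 14684570

14684570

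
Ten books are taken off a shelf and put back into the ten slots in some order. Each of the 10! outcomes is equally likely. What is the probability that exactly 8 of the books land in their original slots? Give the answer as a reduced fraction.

Favorable outcomes: C(10,8)·!2 = 45·1 = 45.
Total outcomes: 10! = 3628800.
Probability = 45/3628800 = 1/80640.

1/80640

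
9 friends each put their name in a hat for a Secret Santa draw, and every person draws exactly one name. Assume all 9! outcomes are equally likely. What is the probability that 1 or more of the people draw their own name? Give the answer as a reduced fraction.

28673/45360

Favorable outcomes: Σ_{i≥1} C(9,i)·!(9-i) = 9·14833 + 36·1854 + 84·265 + 126·44 + 126·9 + 84·2 + 36·1 + 9·0 + 1·1 = 229384.
Total outcomes: 9! = 362880.
Probability = 229384/362880 = 28673/45360.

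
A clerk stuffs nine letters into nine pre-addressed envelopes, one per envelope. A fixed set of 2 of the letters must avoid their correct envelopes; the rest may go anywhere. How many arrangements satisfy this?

287280

Let A_j be the event that the j-th constrained one is fixed. By inclusion-exclusion over the 2 events:
Σ_{j=0}^{2} (-1)^j C(2,j)(9-j)!
= C(2,0)·9! - C(2,1)·8! + C(2,2)·7!
= 362880 - 80640 + 5040
= 287280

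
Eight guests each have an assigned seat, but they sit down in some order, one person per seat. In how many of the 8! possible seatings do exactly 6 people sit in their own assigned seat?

28

Pick the 6 fixed positions: C(8,6) = 28 ways.
The remaining 2 must be deranged: !2 = 1.
Total: 28 × 1 = 28.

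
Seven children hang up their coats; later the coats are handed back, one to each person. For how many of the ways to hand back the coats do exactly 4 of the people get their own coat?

70

Pick the 4 fixed positions: C(7,4) = 35 ways.
The remaining 3 must be deranged: !3 = 2.
Total: 35 × 2 = 70.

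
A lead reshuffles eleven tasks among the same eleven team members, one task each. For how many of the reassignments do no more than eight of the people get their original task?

39916744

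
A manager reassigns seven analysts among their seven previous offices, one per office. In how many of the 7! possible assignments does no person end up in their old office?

1854

Recurrence: !7 = 7·!6 + (-1)^7.
!7 = 7·265 - 1 = 1854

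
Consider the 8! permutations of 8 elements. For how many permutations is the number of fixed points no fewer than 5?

141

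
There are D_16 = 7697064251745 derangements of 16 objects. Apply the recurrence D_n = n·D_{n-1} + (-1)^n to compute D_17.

D_17 = 17·7697064251745 - 1 = 130850092279664.

130850092279664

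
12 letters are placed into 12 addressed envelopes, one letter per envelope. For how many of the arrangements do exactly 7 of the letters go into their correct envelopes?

34848

Choose which 7 of the 12 are fixed: C(12,7) = 792.
The remaining 5 must be deranged: !5 = 44.
Total: 792 × 44 = 34848.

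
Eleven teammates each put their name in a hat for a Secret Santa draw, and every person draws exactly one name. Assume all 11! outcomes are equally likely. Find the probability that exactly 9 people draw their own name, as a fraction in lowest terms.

1/725760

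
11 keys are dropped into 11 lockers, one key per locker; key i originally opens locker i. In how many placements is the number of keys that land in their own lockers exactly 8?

Choose which 8 of the 11 are fixed: C(11,8) = 165.
The other 3 form a derangement: !3 = 2.
Total: 165 × 2 = 330.

330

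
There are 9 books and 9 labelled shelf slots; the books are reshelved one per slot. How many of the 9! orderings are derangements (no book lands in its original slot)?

Recurrence: !9 = 9·!8 + (-1)^9.
!9 = 9·14833 - 1 = 133496

133496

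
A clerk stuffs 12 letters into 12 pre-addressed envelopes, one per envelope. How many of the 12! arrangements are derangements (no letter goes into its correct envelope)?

!12 = 12! · Σ_{k=0}^{12} (-1)^k/k!
= 12! - 12!/1! + 12!/2! - 12!/3! + 12!/4! - 12!/5! + 12!/6! - 12!/7! + 12!/8! - 12!/9! + 12!/10! - 12!/11! + 12!/12!
= 479001600 - 479001600 + 239500800 - 79833600 + 19958400 - 3991680 + 665280 - 95040 + 11880 - 1320 + 132 - 12 + 1
= 176214841

176214841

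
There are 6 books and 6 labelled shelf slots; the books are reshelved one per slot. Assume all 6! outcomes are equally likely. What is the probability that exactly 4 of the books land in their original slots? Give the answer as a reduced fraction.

Favorable outcomes: C(6,4)·!2 = 15·1 = 15.
Total outcomes: 6! = 720.
Probability = 15/720 = 1/48.

1/48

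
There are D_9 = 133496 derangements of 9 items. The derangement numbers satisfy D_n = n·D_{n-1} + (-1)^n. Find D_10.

D_10 = 10·133496 + 1 = 1334961.

1334961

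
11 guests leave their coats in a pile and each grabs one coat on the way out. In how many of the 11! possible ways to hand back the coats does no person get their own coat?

Use !n = (n-1)(!(n-1) + !(n-2)).
!11 = 10·(1334961 + 133496) = 10·1468457 = 14684570

14684570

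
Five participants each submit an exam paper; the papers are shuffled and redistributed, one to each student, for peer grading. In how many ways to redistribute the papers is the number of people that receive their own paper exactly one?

Pick the single fixed position: C(5,1) = 5 ways.
The other 4 form a derangement: !4 = 9.
Total: 5 × 9 = 45.

45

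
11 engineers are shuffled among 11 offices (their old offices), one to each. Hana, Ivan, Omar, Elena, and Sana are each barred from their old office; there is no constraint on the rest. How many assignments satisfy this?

25022880

Let A_j be the event that the j-th constrained one is fixed. By inclusion-exclusion over the 5 events:
Σ_{j=0}^{5} (-1)^j C(5,j)(11-j)!
= C(5,0)·11! - C(5,1)·10! + C(5,2)·9! - C(5,3)·8! + C(5,4)·7! - C(5,5)·6!
= 39916800 - 18144000 + 3628800 - 403200 + 25200 - 720
= 25022880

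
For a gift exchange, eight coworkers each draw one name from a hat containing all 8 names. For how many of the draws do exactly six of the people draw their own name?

28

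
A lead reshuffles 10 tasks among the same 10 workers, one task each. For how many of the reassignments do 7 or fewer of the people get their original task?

3628754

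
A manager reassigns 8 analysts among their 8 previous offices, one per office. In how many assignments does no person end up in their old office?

Use !n = (n-1)(!(n-1) + !(n-2)).
!8 = 7·(1854 + 265) = 7·2119 = 14833

14833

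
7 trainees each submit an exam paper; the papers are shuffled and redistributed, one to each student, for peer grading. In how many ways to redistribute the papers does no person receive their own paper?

1854

!7 = 7! · Σ_{k=0}^{7} (-1)^k/k!
= 7! - 7!/1! + 7!/2! - 7!/3! + 7!/4! - 7!/5! + 7!/6! - 7!/7!
= 5040 - 5040 + 2520 - 840 + 210 - 42 + 7 - 1
= 1854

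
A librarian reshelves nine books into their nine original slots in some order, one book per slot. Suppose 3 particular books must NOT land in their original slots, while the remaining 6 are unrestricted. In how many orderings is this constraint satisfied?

256320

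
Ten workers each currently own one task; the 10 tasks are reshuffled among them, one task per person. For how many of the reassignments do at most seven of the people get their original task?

# with exactly i fixed is C(10,i)·!(10-i); sum over i=0..7:
  i=0: C(10,0)·!10 = 1·1334961 = 1334961
  i=1: C(10,1)·!9 = 10·133496 = 1334960
  i=2: C(10,2)·!8 = 45·14833 = 667485
  i=3: C(10,3)·!7 = 120·1854 = 222480
  i=4: C(10,4)·!6 = 210·265 = 55650
  i=5: C(10,5)·!5 = 252·44 = 11088
  i=6: C(10,6)·!4 = 210·9 = 1890
  i=7: C(10,7)·!3 = 120·2 = 240
Total = 3628754.

3628754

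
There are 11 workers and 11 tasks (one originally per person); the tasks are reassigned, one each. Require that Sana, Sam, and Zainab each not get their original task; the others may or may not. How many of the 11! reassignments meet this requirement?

Inclusion-exclusion on the 3 forbidden self-matches:
Σ_{j=0}^{3} (-1)^j C(3,j)(11-j)!
= C(3,0)·11! - C(3,1)·10! + C(3,2)·9! - C(3,3)·8!
= 39916800 - 10886400 + 1088640 - 40320
= 30078720

30078720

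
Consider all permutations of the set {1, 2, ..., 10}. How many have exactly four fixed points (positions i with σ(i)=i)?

Pick the 4 fixed positions: C(10,4) = 210 ways.
The other 6 form a derangement: !6 = 265.
Total: 210 × 265 = 55650.

55650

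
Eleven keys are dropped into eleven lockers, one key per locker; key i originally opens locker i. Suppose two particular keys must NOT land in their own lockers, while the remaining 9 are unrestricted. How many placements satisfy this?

33022080

Let A_j be the event that the j-th constrained one is fixed. By inclusion-exclusion over the 2 events:
Σ_{j=0}^{2} (-1)^j C(2,j)(11-j)!
= C(2,0)·11! - C(2,1)·10! + C(2,2)·9!
= 39916800 - 7257600 + 362880
= 33022080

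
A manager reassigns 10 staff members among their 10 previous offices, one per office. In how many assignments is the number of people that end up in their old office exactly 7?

240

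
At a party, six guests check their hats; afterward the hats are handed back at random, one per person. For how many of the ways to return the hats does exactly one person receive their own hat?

264

Pick the single fixed position: C(6,1) = 6 ways.
The other 5 form a derangement: !5 = 44.
Total: 6 × 44 = 264.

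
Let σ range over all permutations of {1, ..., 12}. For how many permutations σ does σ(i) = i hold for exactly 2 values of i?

Pick the 2 fixed positions: C(12,2) = 66 ways.
The other 10 form a derangement: !10 = 1334961.
Total: 66 × 1334961 = 88107426.

88107426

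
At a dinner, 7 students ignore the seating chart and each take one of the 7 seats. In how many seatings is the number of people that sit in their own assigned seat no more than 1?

3709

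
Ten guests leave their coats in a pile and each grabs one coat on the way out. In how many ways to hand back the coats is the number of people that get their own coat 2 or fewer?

3337406

# with exactly i fixed is C(10,i)·!(10-i); sum over i=0..2:
  i=0: C(10,0)·!10 = 1·1334961 = 1334961
  i=1: C(10,1)·!9 = 10·133496 = 1334960
  i=2: C(10,2)·!8 = 45·14833 = 667485
Total = 3337406.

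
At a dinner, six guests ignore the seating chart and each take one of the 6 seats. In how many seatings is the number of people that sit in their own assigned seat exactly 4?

Choose which 4 of the 6 are fixed: C(6,4) = 15.
The other 2 form a derangement: !2 = 1.
Total: 15 × 1 = 15.

15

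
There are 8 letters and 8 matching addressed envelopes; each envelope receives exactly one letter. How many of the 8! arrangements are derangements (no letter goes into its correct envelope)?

14833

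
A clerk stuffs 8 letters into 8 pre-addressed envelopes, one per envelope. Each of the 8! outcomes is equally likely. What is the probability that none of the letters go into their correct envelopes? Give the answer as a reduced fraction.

Favorable outcomes: !8 = 14833.
Total outcomes: 8! = 40320.
Probability = 14833/40320 = 2119/5760.

2119/5760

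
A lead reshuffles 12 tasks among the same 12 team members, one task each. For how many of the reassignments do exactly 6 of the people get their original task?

244860

Choose which 6 of the 12 are fixed: C(12,6) = 924.
The other 6 form a derangement: !6 = 265.
Total: 924 × 265 = 244860.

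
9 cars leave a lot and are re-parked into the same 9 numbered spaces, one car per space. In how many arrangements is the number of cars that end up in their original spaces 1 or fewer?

# with exactly i fixed is C(9,i)·!(9-i); sum over i=0..1:
  i=0: C(9,0)·!9 = 1·133496 = 133496
  i=1: C(9,1)·!8 = 9·14833 = 133497
Total = 266993.

266993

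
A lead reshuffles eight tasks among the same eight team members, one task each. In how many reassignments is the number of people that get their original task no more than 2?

Sum C(8,i)·!(8-i) for i = 0..2:
  i=0: C(8,0)·!8 = 1·14833 = 14833
  i=1: C(8,1)·!7 = 8·1854 = 14832
  i=2: C(8,2)·!6 = 28·265 = 7420
Total = 37085.

37085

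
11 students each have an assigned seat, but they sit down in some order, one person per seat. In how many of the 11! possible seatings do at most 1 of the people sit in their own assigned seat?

Sum C(11,i)·!(11-i) for i = 0..1:
  i=0: C(11,0)·!11 = 1·14684570 = 14684570
  i=1: C(11,1)·!10 = 11·1334961 = 14684571
Total = 29369141.

29369141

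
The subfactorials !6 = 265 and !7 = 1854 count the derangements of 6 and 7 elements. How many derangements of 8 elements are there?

14833

!8 = (8-1)·(!7 + !6) = 7·(1854 + 265) = 7·2119 = 14833.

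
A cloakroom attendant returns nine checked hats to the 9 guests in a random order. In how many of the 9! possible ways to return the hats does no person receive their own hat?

133496

Use !n = n·!(n-1) + (-1)^n.
!9 = 9·14833 - 1 = 133496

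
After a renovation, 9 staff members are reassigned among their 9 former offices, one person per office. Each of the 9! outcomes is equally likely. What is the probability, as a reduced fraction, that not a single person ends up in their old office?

16687/45360

Favorable outcomes: !9 = 133496.
Total outcomes: 9! = 362880.
Probability = 133496/362880 = 16687/45360.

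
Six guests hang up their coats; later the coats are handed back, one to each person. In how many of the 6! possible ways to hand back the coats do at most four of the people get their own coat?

719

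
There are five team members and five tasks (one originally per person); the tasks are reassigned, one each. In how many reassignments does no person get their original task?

44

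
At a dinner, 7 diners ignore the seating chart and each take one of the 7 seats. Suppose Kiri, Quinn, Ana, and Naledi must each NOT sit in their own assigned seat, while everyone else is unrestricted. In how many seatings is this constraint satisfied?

Let A_j be the event that the j-th constrained one is fixed. By inclusion-exclusion over the 4 events:
Σ_{j=0}^{4} (-1)^j C(4,j)(7-j)!
= C(4,0)·7! - C(4,1)·6! + C(4,2)·5! - C(4,3)·4! + C(4,4)·3!
= 5040 - 2880 + 720 - 96 + 6
= 2790

2790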